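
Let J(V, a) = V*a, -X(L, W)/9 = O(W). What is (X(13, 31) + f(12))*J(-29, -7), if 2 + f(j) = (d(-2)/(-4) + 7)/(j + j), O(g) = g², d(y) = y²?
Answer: -7024409/4 ≈ -1.7561e+6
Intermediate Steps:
X(L, W) = -9*W²
f(j) = -2 + 3/j (f(j) = -2 + ((-2)²/(-4) + 7)/(j + j) = -2 + (4*(-¼) + 7)/((2*j)) = -2 + (-1 + 7)*(1/(2*j)) = -2 + 6*(1/(2*j)) = -2 + 3/j)
(X(13, 31) + f(12))*J(-29, -7) = (-9*31² + (-2 + 3/12))*(-29*(-7)) = (-9*961 + (-2 + 3*(1/12)))*203 = (-8649 + (-2 + ¼))*203 = (-8649 - 7/4)*203 = -34603/4*203 = -7024409/4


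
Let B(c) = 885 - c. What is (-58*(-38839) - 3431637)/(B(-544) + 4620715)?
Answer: -1178975/4622144 ≈ -0.25507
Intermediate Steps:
(-58*(-38839) - 3431637)/(B(-544) + 4620715) = (-58*(-38839) - 3431637)/((885 - 1*(-544)) + 4620715) = (2252662 - 3431637)/((885 + 544) + 4620715) = -1178975/(1429 + 4620715) = -1178975/4622144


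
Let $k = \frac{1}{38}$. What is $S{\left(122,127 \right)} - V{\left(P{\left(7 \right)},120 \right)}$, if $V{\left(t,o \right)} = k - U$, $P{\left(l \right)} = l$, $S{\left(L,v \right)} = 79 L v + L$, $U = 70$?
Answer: $\frac{46520283}{38} \approx 1.2242 \cdot 10^{6}$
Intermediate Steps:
$k = \frac{1}{38} \approx 0.026316$
$S{\left(L,v \right)} = L + 79 L v$ ($S{\left(L,v \right)} = 79 L v + L = L + 79 L v$)
$V{\left(t,o \right)} = - \frac{2659}{38}$ ($V{\left(t,o \right)} = \frac{1}{38} - 70 = - \frac{2659}{38}$)
$S{\left(122,127 \right)} - V{\left(P{\left(7 \right)},120 \right)} = 122 \left(1 + 79 \cdot 127\right) - - \frac{2659}{38} = 122 \left(1 + 10033\right) + \frac{2659}{38} = 122 \cdot 10034 + \frac{2659}{38} = 1224148 + \frac{2659}{38} = \frac{46520283}{38}$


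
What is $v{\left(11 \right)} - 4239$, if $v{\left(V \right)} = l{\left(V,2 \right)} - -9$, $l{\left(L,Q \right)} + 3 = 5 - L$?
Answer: $-4239$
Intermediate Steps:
$l{\left(L,Q \right)} = 2 - L$ ($l{\left(L,Q \right)} = -3 - \left(-5 + L\right) = 2 - L$)
$v{\left(V \right)} = 11 - V$ ($v{\left(V \right)} = \left(2 - V\right) - -9 = \left(2 - V\right) + 9 = 11 - V$)
$v{\left(11 \right)} - 4239 = \left(11 - 11\right) - 4239 = 0 - 4239 = -4239$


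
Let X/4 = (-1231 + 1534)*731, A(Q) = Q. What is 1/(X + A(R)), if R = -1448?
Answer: 1/884524 ≈ 1.1306e-6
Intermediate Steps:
X = 885972 (X = 4*((-1231 + 1534)*731) = 4*(303*731) = 4*221493 = 885972)
1/(X + A(R)) = 1/(885972 - 1448) = 1/884524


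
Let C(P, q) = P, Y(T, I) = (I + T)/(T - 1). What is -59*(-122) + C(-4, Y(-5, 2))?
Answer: 7194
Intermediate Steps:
Y(T, I) = (I + T)/(-1 + T)
-59*(-122) + C(-4, Y(-5, 2)) = -59*(-122) - 4 = 7198 - 4 = 7194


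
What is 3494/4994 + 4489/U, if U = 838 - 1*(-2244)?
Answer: 247661/114862 ≈ 2.1562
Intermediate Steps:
U = 3082 (U = 838 + 2244 = 3082)
3494/4994 + 4489/U = 3494/4994 + 4489/3082 = 3494*(1/4994) + 4489*(1/3082) = 1747/2497 + 67/46 = 247661/114862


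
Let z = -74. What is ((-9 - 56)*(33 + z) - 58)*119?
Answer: 310233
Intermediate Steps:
((-9 - 56)*(33 + z) - 58)*119 = ((-9 - 56)*(33 - 74) - 58)*119 = (-65*(-41) - 58)*119 = (2665 - 58)*119 = 2607*119 = 310233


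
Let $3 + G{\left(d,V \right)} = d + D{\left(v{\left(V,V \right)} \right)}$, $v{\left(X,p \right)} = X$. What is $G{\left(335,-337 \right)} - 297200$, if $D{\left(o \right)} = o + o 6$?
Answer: $-299227$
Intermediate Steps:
$D{\left(o \right)} = 7 o$ ($D{\left(o \right)} = o + 6 o = 7 o$)
$G{\left(d,V \right)} = -3 + d + 7 V$ ($G{\left(d,V \right)} = -3 + \left(d + 7 V\right) = -3 + d + 7 V$)
$G{\left(335,-337 \right)} - 297200 = \left(-3 + 335 + 7 \left(-337\right)\right) - 297200 = \left(-3 + 335 - 2359\right) - 297200 = -2027 - 297200 = -299227$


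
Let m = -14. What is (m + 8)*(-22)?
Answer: 132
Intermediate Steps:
(m + 8)*(-22) = (-14 + 8)*(-22) = -6*(-22) = 132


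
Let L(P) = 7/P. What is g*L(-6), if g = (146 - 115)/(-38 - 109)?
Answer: 31/126 ≈ 0.24603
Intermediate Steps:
g = -31/147 (g = 31/(-147) = 31*(-1/147) = -31/147 ≈ -0.21088)
g*L(-6) = -31/(21*(-6)) = -31*(-1)/(21*6) = -31/147*(-7/6) = 31/126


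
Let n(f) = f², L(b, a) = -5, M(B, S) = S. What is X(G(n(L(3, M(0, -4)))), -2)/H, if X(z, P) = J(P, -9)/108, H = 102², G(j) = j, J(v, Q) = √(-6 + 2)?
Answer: I/561816 ≈ 1.7799e-6*I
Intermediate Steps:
J(v, Q) = 2*I (J(v, Q) = √(-4) = 2*I)
H = 10404
X(z, P) = I/54 (X(z, P) = (2*I)/108 = (2*I)*(1/108) = I/54)
X(G(n(L(3, M(0, -4)))), -2)/H = (I/54)/10404 = (I/54)*(1/10404) = I/561816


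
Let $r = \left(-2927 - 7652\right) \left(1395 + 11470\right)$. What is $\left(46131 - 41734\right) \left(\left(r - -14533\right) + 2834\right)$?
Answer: $-598350214796$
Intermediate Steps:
$r = -136098835$ ($r = \left(-10579\right) 12865 = -136098835$)
$\left(46131 - 41734\right) \left(\left(r - -14533\right) + 2834\right) = \left(46131 - 41734\right) \left(\left(-136098835 - -14533\right) + 2834\right) = 4397 \left(\left(-136098835 + 14533\right) + 2834\right) = 4397 \left(-136084302 + 2834\right) = 4397 \left(-136081468\right) = -598350214796$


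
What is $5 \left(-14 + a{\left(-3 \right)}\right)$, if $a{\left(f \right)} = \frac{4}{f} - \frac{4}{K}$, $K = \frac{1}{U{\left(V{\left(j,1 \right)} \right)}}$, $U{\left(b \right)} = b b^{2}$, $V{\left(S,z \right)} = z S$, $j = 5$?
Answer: $- \frac{7730}{3} \approx -2576.7$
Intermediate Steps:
$V{\left(S,z \right)} = S z$
$U{\left(b \right)} = b^{3}$
$K = \frac{1}{125}$ ($K = \frac{1}{\left(5 \cdot 1\right)^{3}} = \frac{1}{5^{3}} = \frac{1}{125} \approx 0.008$)
$a{\left(f \right)} = -500 + \frac{4}{f}$ ($a{\left(f \right)} = \frac{4}{f} - 4 \frac{1}{\frac{1}{125}} = \frac{4}{f} - 500 = -500 + \frac{4}{f}$)
$5 \left(-14 + a{\left(-3 \right)}\right) = 5 \left(-14 - \left(500 - \frac{4}{-3}\right)\right) = 5 \left(-14 + \left(-500 + 4 \left(- \frac{1}{3}\right)\right)\right) = 5 \left(-14 - \frac{1504}{3}\right) = 5 \left(- \frac{1546}{3}\right) = - \frac{7730}{3}$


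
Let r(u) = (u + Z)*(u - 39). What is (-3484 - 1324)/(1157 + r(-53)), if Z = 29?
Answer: -4808/3365 ≈ -1.4288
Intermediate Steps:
r(u) = (-39 + u)*(29 + u) (r(u) = (u + 29)*(u - 39) = (29 + u)*(-39 + u) = (-39 + u)*(29 + u))
(-3484 - 1324)/(1157 + r(-53)) = (-3484 - 1324)/(1157 + (-1131 + (-53)**2 - 10*(-53))) = -4808/(1157 + (-1131 + 2809 + 530)) = -4808/(1157 + 2208) = -4808/3365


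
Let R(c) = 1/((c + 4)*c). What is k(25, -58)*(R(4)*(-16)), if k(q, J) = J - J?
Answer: 0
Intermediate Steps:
k(q, J) = 0
R(c) = 1/(c*(4 + c)) (R(c) = 1/((4 + c)*c) = 1/(c*(4 + c)))
k(25, -58)*(R(4)*(-16)) = 0*((1/(4*(4 + 4)))*(-16)) = 0*(((¼)/8)*(-16)) = 0*(((¼)*(⅛))*(-16)) = 0*((1/32)*(-16)) = 0*(-½) = 0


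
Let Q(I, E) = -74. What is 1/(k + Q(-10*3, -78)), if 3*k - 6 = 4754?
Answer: 3/4538 ≈ 0.00066108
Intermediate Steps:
k = 4760/3 (k = 2 + (1/3)*4754 = 2 + 4754/3 = 4760/3 ≈ 1586.7)
1/(k + Q(-10*3, -78)) = 1/(4760/3 - 74) = 1/(4538/3) = 3/4538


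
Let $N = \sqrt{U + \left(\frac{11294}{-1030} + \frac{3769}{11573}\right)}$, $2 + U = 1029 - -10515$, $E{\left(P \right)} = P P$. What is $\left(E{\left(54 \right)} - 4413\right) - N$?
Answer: $-1497 - \frac{\sqrt{409625437732695430}}{5960095} \approx -1604.4$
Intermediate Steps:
$E{\left(P \right)} = P^{2}$
$U = 11542$ ($U = -2 + \left(1029 - -10515\right) = -2 + \left(1029 + 10515\right) = -2 + 11544 = 11542$)
$N = \frac{\sqrt{409625437732695430}}{5960095}$ ($N = \sqrt{11542 + \left(\frac{11294}{-1030} + \frac{3769}{11573}\right)} = \sqrt{11542 + \left(11294 \left(- \frac{1}{1030}\right) + 3769 \cdot \frac{1}{11573}\right)} = \sqrt{11542 + \left(- \frac{5647}{515} + \frac{3769}{11573}\right)} = \sqrt{11542 - \frac{63411696}{5960095}} = \sqrt{\frac{68728004794}{5960095}} = \frac{\sqrt{409625437732695430}}{5960095} \approx 107.38$)
$\left(E{\left(54 \right)} - 4413\right) - N = \left(54^{2} - 4413\right) - \frac{\sqrt{409625437732695430}}{5960095} = \left(2916 - 4413\right) - \frac{\sqrt{409625437732695430}}{5960095} = -1497 - \frac{\sqrt{409625437732695430}}{5960095}$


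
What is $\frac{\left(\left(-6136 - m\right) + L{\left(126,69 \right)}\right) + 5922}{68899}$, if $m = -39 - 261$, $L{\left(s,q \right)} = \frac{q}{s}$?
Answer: $\frac{3635}{2893758} \approx 0.0012562$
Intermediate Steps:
$m = -300$ ($m = -39 - 261 = -300$)
$\frac{\left(\left(-6136 - m\right) + L{\left(126,69 \right)}\right) + 5922}{68899} = \frac{\left(\left(-6136 - -300\right) + \frac{69}{126}\right) + 5922}{68899} = \left(\left(\left(-6136 + 300\right) + 69 \cdot \frac{1}{126}\right) + 5922\right) \frac{1}{68899} = \left(\left(-5836 + \frac{23}{42}\right) + 5922\right) \frac{1}{68899} = \left(- \frac{245089}{42} + 5922\right) \frac{1}{68899} = \frac{3635}{42} \cdot \frac{1}{68899} = \frac{3635}{2893758}$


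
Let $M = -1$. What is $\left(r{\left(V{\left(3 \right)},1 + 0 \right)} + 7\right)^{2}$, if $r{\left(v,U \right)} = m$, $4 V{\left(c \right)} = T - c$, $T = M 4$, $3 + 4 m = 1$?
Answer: $\frac{169}{4} \approx 42.25$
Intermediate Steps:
$m = - \frac{1}{2}$ ($m = - \frac{3}{4} + \frac{1}{4} \cdot 1 = - \frac{3}{4} + \frac{1}{4} = - \frac{1}{2} \approx -0.5$)
$T = -4$ ($T = \left(-1\right) 4 = -4$)
$V{\left(c \right)} = -1 - \frac{c}{4}$ ($V{\left(c \right)} = \frac{-4 - c}{4} = -1 - \frac{c}{4}$)
$r{\left(v,U \right)} = - \frac{1}{2}$
$\left(r{\left(V{\left(3 \right)},1 + 0 \right)} + 7\right)^{2} = \left(- \frac{1}{2} + 7\right)^{2} = \left(\frac{13}{2}\right)^{2} = \frac{169}{4}$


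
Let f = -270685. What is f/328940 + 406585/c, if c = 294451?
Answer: 10807720193/19371342388 ≈ 0.55792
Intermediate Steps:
f/328940 + 406585/c = -270685/328940 + 406585/294451 = -270685*1/328940 + 406585*(1/294451) = -54137/65788 + 406585/294451 = 10807720193/19371342388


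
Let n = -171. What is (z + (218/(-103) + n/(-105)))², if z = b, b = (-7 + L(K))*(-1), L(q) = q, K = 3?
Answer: 160300921/12996025 ≈ 12.335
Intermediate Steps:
b = 4 (b = (-7 + 3)*(-1) = -4*(-1) = 4)
z = 4
(z + (218/(-103) + n/(-105)))² = (4 + (218/(-103) - 171/(-105)))² = (4 + (218*(-1/103) - 171*(-1/105)))² = (4 + (-218/103 + 57/35))² = (4 - 1759/3605)² = (12661/3605)² = 160300921/12996025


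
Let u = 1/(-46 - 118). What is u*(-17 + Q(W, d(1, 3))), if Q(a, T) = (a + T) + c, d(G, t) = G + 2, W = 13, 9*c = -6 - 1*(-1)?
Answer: 7/738 ≈ 0.0094851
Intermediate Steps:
c = -5/9 (c = (-6 - 1*(-1))/9 = (-6 + 1)/9 = (⅑)*(-5) = -5/9 ≈ -0.55556)
d(G, t) = 2 + G
Q(a, T) = -5/9 + T + a (Q(a, T) = (a + T) - 5/9 = (T + a) - 5/9 = -5/9 + T + a)
u = -1/164 (u = 1/(-164) = -1/164 ≈ -0.0060976)
u*(-17 + Q(W, d(1, 3))) = -(-17 + (-5/9 + (2 + 1) + 13))/164 = -(-17 + (-5/9 + 3 + 13))/164 = -(-17 + 139/9)/164 = -1/164*(-14/9) = 7/738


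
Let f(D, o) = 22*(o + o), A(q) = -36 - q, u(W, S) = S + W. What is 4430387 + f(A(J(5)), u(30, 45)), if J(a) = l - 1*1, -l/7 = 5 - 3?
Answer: 4433687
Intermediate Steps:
l = -14 (l = -7*(5 - 3) = -7*2 = -14)
J(a) = -15 (J(a) = -14 - 1*1 = -14 - 1 = -15)
f(D, o) = 44*o (f(D, o) = 22*(2*o) = 44*o)
4430387 + f(A(J(5)), u(30, 45)) = 4430387 + 44*(45 + 30) = 4430387 + 44*75 = 4430387 + 3300 = 4433687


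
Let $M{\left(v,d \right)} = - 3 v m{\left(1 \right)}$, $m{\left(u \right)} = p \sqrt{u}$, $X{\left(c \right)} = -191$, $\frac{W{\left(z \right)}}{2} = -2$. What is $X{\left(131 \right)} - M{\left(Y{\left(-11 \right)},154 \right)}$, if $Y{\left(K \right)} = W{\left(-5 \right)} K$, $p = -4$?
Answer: $-719$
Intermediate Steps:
$W{\left(z \right)} = -4$ ($W{\left(z \right)} = 2 \left(-2\right) = -4$)
$Y{\left(K \right)} = - 4 K$
$m{\left(u \right)} = - 4 \sqrt{u}$
$M{\left(v,d \right)} = 12 v$ ($M{\left(v,d \right)} = - 3 v \left(- 4 \sqrt{1}\right) = - 3 v \left(\left(-4\right) 1\right) = - 3 v \left(-4\right) = 12 v$)
$X{\left(131 \right)} - M{\left(Y{\left(-11 \right)},154 \right)} = -191 - 12 \left(\left(-4\right) \left(-11\right)\right) = -191 - 12 \cdot 44 = -191 - 528 = -719$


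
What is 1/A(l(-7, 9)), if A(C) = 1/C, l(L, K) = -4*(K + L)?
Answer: -8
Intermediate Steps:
l(L, K) = -4*K - 4*L
1/A(l(-7, 9)) = 1/(1/(-4*9 - 4*(-7))) = 1/(1/(-36 + 28)) = 1/(1/(-8)) = 1/(-⅛) = -8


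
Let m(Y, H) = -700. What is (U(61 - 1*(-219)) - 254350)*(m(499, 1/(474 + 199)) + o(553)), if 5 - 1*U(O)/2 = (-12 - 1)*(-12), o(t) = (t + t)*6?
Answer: -1511614272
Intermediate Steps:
o(t) = 12*t (o(t) = (2*t)*6 = 12*t)
U(O) = -302 (U(O) = 10 - 2*(-12 - 1)*(-12) = 10 - (-26)*(-12) = 10 - 2*156 = 10 - 312 = -302)
(U(61 - 1*(-219)) - 254350)*(m(499, 1/(474 + 199)) + o(553)) = (-302 - 254350)*(-700 + 12*553) = -254652*(-700 + 6636) = -254652*5936 = -1511614272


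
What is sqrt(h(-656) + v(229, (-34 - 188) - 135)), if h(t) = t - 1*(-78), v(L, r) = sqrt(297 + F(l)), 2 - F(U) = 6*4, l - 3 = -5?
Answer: sqrt(-578 + 5*sqrt(11)) ≈ 23.694*I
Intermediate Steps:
l = -2 (l = 3 - 5 = -2)
F(U) = -22 (F(U) = 2 - 6*4 = 2 - 1*24 = 2 - 24 = -22)
v(L, r) = 5*sqrt(11) (v(L, r) = sqrt(297 - 22) = sqrt(275) = 5*sqrt(11))
h(t) = 78 + t (h(t) = t + 78 = 78 + t)
sqrt(h(-656) + v(229, (-34 - 188) - 135)) = sqrt((78 - 656) + 5*sqrt(11)) = sqrt(-578 + 5*sqrt(11))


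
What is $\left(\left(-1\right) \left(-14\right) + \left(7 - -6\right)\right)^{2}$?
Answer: $729$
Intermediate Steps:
$\left(\left(-1\right) \left(-14\right) + \left(7 - -6\right)\right)^{2} = \left(14 + \left(7 + 6\right)\right)^{2} = \left(14 + 13\right)^{2} = 27^{2} = 729$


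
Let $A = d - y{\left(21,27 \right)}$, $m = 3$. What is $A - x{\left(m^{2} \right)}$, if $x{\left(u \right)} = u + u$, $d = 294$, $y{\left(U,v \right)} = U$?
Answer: $255$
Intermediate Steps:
$x{\left(u \right)} = 2 u$
$A = 273$ ($A = 294 - 21 = 273$)
$A - x{\left(m^{2} \right)} = 273 - 2 \cdot 3^{2} = 273 - 2 \cdot 9 = 273 - 18 = 255$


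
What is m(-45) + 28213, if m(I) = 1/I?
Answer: 1269584/45 ≈ 28213.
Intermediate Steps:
m(-45) + 28213 = 1/(-45) + 28213 = -1/45 + 28213 = 1269584/45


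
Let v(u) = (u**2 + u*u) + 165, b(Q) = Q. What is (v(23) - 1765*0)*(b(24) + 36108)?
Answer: 44189436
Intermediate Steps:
v(u) = 165 + 2*u**2 (v(u) = (u**2 + u**2) + 165 = 2*u**2 + 165 = 165 + 2*u**2)
(v(23) - 1765*0)*(b(24) + 36108) = ((165 + 2*23**2) - 1765*0)*(24 + 36108) = ((165 + 2*529) + 0)*36132 = ((165 + 1058) + 0)*36132 = (1223 + 0)*36132 = 1223*36132 = 44189436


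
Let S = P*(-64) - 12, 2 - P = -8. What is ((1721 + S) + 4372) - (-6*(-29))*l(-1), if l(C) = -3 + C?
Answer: 6137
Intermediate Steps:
P = 10 (P = 2 - 1*(-8) = 2 + 8 = 10)
S = -652 (S = 10*(-64) - 12 = -640 - 12 = -652)
((1721 + S) + 4372) - (-6*(-29))*l(-1) = ((1721 - 652) + 4372) - (-6*(-29))*(-3 - 1) = (1069 + 4372) - 174*(-4) = 5441 - 1*(-696) = 5441 + 696 = 6137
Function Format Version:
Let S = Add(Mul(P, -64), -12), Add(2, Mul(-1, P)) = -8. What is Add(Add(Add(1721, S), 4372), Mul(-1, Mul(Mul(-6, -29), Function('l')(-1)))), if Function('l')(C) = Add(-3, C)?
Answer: 6137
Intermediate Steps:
P = 10 (P = Add(2, Mul(-1, -8)) = Add(2, 8) = 10)
S = -652 (S = Add(Mul(10, -64), -12) = Add(-640, -12) = -652)
Add(Add(Add(1721, S), 4372), Mul(-1, Mul(Mul(-6, -29), Function('l')(-1)))) = Add(Add(Add(1721, -652), 4372), Mul(-1, Mul(Mul(-6, -29), Add(-3, -1)))) = Add(Add(1069, 4372), Mul(-1, Mul(174, -4))) = Add(5441, Mul(-1, -696)) = Add(5441, 696) = 6137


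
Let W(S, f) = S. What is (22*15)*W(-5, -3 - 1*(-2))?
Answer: -1650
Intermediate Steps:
(22*15)*W(-5, -3 - 1*(-2)) = (22*15)*(-5) = 330*(-5) = -1650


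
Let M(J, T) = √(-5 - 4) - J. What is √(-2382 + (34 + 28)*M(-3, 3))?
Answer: √(-2196 + 186*I) ≈ 1.9828 + 46.903*I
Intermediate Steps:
M(J, T) = -J + 3*I (M(J, T) = √(-9) - J = 3*I - J = -J + 3*I)
√(-2382 + (34 + 28)*M(-3, 3)) = √(-2382 + (34 + 28)*(-1*(-3) + 3*I)) = √(-2382 + 62*(3 + 3*I)) = √(-2382 + (186 + 186*I)) = √(-2196 + 186*I)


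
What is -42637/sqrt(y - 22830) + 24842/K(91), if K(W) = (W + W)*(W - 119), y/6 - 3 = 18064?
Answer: -12421/2548 - 42637*sqrt(2377)/14262 ≈ -150.63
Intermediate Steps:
y = 108402 (y = 18 + 6*18064 = 18 + 108384 = 108402)
K(W) = 2*W*(-119 + W) (K(W) = (2*W)*(-119 + W) = 2*W*(-119 + W))
-42637/sqrt(y - 22830) + 24842/K(91) = -42637/sqrt(108402 - 22830) + 24842/((2*91*(-119 + 91))) = -42637*sqrt(2377)/14262 + 24842/((2*91*(-28))) = -42637*sqrt(2377)/14262 + 24842/(-5096) = -42637*sqrt(2377)/14262 + 24842*(-1/5096) = -42637*sqrt(2377)/14262 - 12421/2548 = -12421/2548 - 42637*sqrt(2377)/14262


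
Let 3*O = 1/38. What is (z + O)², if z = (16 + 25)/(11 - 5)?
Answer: 16900/361 ≈ 46.814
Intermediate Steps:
O = 1/114 (O = (⅓)/38 = (⅓)*(1/38) = 1/114 ≈ 0.0087719)
z = 41/6 ≈ 6.8333
(z + O)² = (41/6 + 1/114)² = (130/19)² = 16900/361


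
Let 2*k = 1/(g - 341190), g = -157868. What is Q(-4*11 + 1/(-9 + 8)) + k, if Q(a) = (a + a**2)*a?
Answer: -88932135601/998116 ≈ -89100.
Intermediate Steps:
k = -1/998116 (k = 1/(2*(-157868 - 341190)) = (1/2)/(-499058) = (1/2)*(-1/499058) = -1/998116 ≈ -1.0019e-6)
Q(a) = a*(a + a**2)
Q(-4*11 + 1/(-9 + 8)) + k = (-4*11 + 1/(-9 + 8))**2*(1 + (-4*11 + 1/(-9 + 8))) - 1/998116 = (-44 + 1/(-1))**2*(1 + (-44 + 1/(-1))) - 1/998116 = (-44 - 1)**2*(1 + (-44 - 1)) - 1/998116 = (-45)**2*(1 - 45) - 1/998116 = 2025*(-44) - 1/998116 = -89100 - 1/998116 = -88932135601/998116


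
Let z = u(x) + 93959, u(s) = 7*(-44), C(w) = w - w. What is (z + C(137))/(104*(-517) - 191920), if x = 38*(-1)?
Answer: -31217/81896 ≈ -0.38118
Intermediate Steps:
C(w) = 0
x = -38
u(s) = -308
z = 93651 (z = -308 + 93959 = 93651)
(z + C(137))/(104*(-517) - 191920) = (93651 + 0)/(104*(-517) - 191920) = 93651/(-53768 - 191920) = 93651/(-245688) = 93651*(-1/245688) = -31217/81896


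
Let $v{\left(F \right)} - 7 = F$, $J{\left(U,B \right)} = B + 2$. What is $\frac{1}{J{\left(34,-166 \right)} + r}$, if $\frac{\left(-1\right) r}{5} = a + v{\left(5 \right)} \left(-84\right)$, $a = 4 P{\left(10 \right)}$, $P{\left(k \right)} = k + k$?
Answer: $\frac{1}{4476} \approx 0.00022341$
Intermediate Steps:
$J{\left(U,B \right)} = 2 + B$
$v{\left(F \right)} = 7 + F$
$P{\left(k \right)} = 2 k$
$a = 80$ ($a = 4 \cdot 2 \cdot 10 = 4 \cdot 20 = 80$)
$r = 4640$ ($r = - 5 \left(80 + \left(7 + 5\right) \left(-84\right)\right) = - 5 \left(80 + 12 \left(-84\right)\right) = - 5 \left(80 - 1008\right) = \left(-5\right) \left(-928\right) = 4640$)
$\frac{1}{J{\left(34,-166 \right)} + r} = \frac{1}{\left(2 - 166\right) + 4640} = \frac{1}{-164 + 4640} = \frac{1}{4476}$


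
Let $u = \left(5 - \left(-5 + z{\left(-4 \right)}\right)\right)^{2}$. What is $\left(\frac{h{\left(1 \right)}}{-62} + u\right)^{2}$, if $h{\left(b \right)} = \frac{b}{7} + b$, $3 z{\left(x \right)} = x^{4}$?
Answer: $\frac{122842996903936}{3814209} \approx 3.2207 \cdot 10^{7}$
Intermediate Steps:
$z{\left(x \right)} = \frac{x^{4}}{3}$
$h{\left(b \right)} = \frac{8 b}{7}$ ($h{\left(b \right)} = b \frac{1}{7} + b = \frac{b}{7} + b = \frac{8 b}{7}$)
$u = \frac{51076}{9}$ ($u = \left(5 + \left(5 - \frac{\left(-4\right)^{4}}{3}\right)\right)^{2} = \left(5 + \left(5 - \frac{1}{3} \cdot 256\right)\right)^{2} = \left(5 + \left(5 - \frac{256}{3}\right)\right)^{2} = \left(5 - \frac{241}{3}\right)^{2} = \left(- \frac{226}{3}\right)^{2} = \frac{51076}{9} \approx 5675.1$)
$\left(\frac{h{\left(1 \right)}}{-62} + u\right)^{2} = \left(\frac{\frac{8}{7} \cdot 1}{-62} + \frac{51076}{9}\right)^{2} = \left(\frac{8}{7} \left(- \frac{1}{62}\right) + \frac{51076}{9}\right)^{2} = \left(- \frac{4}{217} + \frac{51076}{9}\right)^{2} = \left(\frac{11083456}{1953}\right)^{2} = \frac{122842996903936}{3814209}$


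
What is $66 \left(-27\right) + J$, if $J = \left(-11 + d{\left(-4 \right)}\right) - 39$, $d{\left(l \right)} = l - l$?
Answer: $-1832$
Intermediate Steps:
$d{\left(l \right)} = 0$
$J = -50$ ($J = \left(-11 + 0\right) - 39 = -11 - 39 = -50$)
$66 \left(-27\right) + J = 66 \left(-27\right) - 50 = -1782 - 50 = -1832$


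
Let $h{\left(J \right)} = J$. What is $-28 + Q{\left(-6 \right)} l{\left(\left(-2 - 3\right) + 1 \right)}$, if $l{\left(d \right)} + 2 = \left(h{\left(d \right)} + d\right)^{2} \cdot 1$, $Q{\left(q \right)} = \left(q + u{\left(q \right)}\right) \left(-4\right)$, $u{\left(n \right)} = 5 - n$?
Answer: $-1268$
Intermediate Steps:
$Q{\left(q \right)} = -20$ ($Q{\left(q \right)} = \left(q - \left(-5 + q\right)\right) \left(-4\right) = 5 \left(-4\right) = -20$)
$l{\left(d \right)} = -2 + 4 d^{2}$ ($l{\left(d \right)} = -2 + \left(d + d\right)^{2} \cdot 1 = -2 + \left(2 d\right)^{2} \cdot 1 = -2 + 4 d^{2} \cdot 1 = -2 + 4 d^{2}$)
$-28 + Q{\left(-6 \right)} l{\left(\left(-2 - 3\right) + 1 \right)} = -28 - 20 \left(-2 + 4 \left(\left(-2 - 3\right) + 1\right)^{2}\right) = -28 - 20 \left(-2 + 4 \left(-5 + 1\right)^{2}\right) = -28 - 20 \left(-2 + 4 \left(-4\right)^{2}\right) = -28 - 20 \left(-2 + 4 \cdot 16\right) = -28 - 20 \left(-2 + 64\right) = -28 - 1240 = -1268$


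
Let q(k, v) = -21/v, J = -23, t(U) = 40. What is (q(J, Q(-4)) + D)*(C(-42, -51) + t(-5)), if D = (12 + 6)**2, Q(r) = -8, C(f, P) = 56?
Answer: 31356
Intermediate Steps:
D = 324 (D = 18**2 = 324)
(q(J, Q(-4)) + D)*(C(-42, -51) + t(-5)) = (-21/(-8) + 324)*(56 + 40) = (-21*(-1/8) + 324)*96 = (21/8 + 324)*96 = (2613/8)*96 = 31356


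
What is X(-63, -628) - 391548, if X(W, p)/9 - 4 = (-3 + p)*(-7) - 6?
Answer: -351813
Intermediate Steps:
X(W, p) = 171 - 63*p (X(W, p) = 36 + 9*((-3 + p)*(-7) - 6) = 36 + 9*((21 - 7*p) - 6) = 36 + 9*(15 - 7*p) = 36 + (135 - 63*p) = 171 - 63*p)
X(-63, -628) - 391548 = (171 - 63*(-628)) - 391548 = (171 + 39564) - 391548 = 39735 - 391548 = -351813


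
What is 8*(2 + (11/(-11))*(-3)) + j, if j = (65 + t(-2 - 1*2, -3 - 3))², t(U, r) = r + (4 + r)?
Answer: 3289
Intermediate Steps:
t(U, r) = 4 + 2*r
j = 3249 (j = (65 + (4 + 2*(-3 - 3)))² = (65 + (4 + 2*(-6)))² = (65 + (4 - 12))² = (65 - 8)² = 57² = 3249)
8*(2 + (11/(-11))*(-3)) + j = 8*(2 + (11/(-11))*(-3)) + 3249 = 8*(2 + (11*(-1/11))*(-3)) + 3249 = 8*(2 - 1*(-3)) + 3249 = 8*(2 + 3) + 3249 = 8*5 + 3249 = 40 + 3249 = 3289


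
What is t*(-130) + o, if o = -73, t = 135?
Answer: -17623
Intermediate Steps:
t*(-130) + o = 135*(-130) - 73 = -17550 - 73 = -17623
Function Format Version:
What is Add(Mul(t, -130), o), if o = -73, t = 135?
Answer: -17623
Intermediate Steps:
Add(Mul(t, -130), o) = Add(Mul(135, -130), -73) = Add(-17550, -73) = -17623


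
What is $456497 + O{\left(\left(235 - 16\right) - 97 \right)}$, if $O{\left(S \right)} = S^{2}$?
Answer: $471381$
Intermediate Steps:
$456497 + O{\left(\left(235 - 16\right) - 97 \right)} = 456497 + \left(\left(235 - 16\right) - 97\right)^{2} = 456497 + \left(219 - 97\right)^{2} = 456497 + 122^{2} = 456497 + 14884 = 471381$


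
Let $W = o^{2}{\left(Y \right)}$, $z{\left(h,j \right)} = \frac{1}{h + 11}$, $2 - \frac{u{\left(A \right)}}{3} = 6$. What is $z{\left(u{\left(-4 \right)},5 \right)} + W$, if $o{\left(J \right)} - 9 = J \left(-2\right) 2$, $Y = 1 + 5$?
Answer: $224$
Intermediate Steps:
$u{\left(A \right)} = -12$ ($u{\left(A \right)} = 6 - 18 = -12$)
$Y = 6$
$o{\left(J \right)} = 9 - 4 J$ ($o{\left(J \right)} = 9 + J \left(-2\right) 2 = 9 + - 2 J 2 = 9 - 4 J$)
$z{\left(h,j \right)} = \frac{1}{11 + h}$
$W = 225$ ($W = \left(9 - 24\right)^{2} = \left(-15\right)^{2} = 225$)
$z{\left(u{\left(-4 \right)},5 \right)} + W = \frac{1}{11 - 12} + 225 = \frac{1}{-1} + 225 = -1 + 225 = 224$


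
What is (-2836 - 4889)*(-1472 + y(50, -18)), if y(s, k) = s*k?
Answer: 18323700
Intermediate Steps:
y(s, k) = k*s
(-2836 - 4889)*(-1472 + y(50, -18)) = (-2836 - 4889)*(-1472 - 18*50) = -7725*(-1472 - 900) = -7725*(-2372) = 18323700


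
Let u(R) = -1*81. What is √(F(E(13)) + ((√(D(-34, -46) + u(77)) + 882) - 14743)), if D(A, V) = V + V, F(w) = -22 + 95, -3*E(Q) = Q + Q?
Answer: √(-13788 + I*√173) ≈ 0.056 + 117.42*I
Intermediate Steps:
E(Q) = -2*Q/3 (E(Q) = -(Q + Q)/3 = -2*Q/3)
F(w) = 73
u(R) = -81
D(A, V) = 2*V
√(F(E(13)) + ((√(D(-34, -46) + u(77)) + 882) - 14743)) = √(73 + ((√(2*(-46) - 81) + 882) - 14743)) = √(73 + ((√(-92 - 81) + 882) - 14743)) = √(73 + ((√(-173) + 882) - 14743)) = √(73 + ((I*√173 + 882) - 14743)) = √(73 + ((882 + I*√173) - 14743)) = √(73 + (-13861 + I*√173)) = √(-13788 + I*√173)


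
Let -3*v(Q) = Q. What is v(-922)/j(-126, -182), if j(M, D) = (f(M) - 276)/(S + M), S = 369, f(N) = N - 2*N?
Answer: -12447/25 ≈ -497.88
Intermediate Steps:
f(N) = -N
v(Q) = -Q/3
j(M, D) = (-276 - M)/(369 + M) (j(M, D) = (-M - 276)/(369 + M) = (-276 - M)/(369 + M))
v(-922)/j(-126, -182) = (-1/3*(-922))/(((-276 - 1*(-126))/(369 - 126))) = 922/(3*(((-276 + 126)/243))) = 922/(3*(((1/243)*(-150)))) = 922/(3*(-50/81)) = (922/3)*(-81/50) = -12447/25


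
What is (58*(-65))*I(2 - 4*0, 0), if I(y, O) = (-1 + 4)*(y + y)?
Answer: -45240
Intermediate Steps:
I(y, O) = 6*y (I(y, O) = 3*(2*y) = 6*y)
(58*(-65))*I(2 - 4*0, 0) = (58*(-65))*(6*(2 - 4*0)) = -22620*(2 + 0) = -22620*2 = -3770*12 = -45240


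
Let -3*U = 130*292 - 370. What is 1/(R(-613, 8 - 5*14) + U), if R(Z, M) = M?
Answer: -1/12592 ≈ -7.9416e-5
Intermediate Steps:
U = -12530 (U = -(130*292 - 370)/3 = -(37960 - 370)/3 = -⅓*37590 = -12530)
1/(R(-613, 8 - 5*14) + U) = 1/((8 - 5*14) - 12530) = 1/((8 - 70) - 12530) = 1/(-62 - 12530) = 1/(-12592) = -1/12592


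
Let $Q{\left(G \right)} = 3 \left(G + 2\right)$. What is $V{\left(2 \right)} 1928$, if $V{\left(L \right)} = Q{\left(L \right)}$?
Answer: $23136$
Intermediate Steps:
$Q{\left(G \right)} = 6 + 3 G$ ($Q{\left(G \right)} = 3 \left(2 + G\right) = 6 + 3 G$)
$V{\left(L \right)} = 6 + 3 L$
$V{\left(2 \right)} 1928 = \left(6 + 3 \cdot 2\right) 1928 = \left(6 + 6\right) 1928 = 12 \cdot 1928 = 23136$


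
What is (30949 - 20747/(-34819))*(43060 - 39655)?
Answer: 3669343695090/34819 ≈ 1.0538e+8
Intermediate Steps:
(30949 - 20747/(-34819))*(43060 - 39655) = (30949 - 20747*(-1/34819))*3405 = (30949 + 20747/34819)*3405 = (1077633978/34819)*3405 = 3669343695090/34819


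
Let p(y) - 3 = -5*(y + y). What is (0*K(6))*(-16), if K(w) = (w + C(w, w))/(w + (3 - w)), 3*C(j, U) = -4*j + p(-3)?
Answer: 0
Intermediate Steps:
p(y) = 3 - 10*y (p(y) = 3 - 5*(y + y) = 3 - 10*y)
C(j, U) = 11 - 4*j/3 (C(j, U) = (-4*j + (3 - 10*(-3)))/3 = (-4*j + (3 + 30))/3 = (-4*j + 33)/3 = (33 - 4*j)/3 = 11 - 4*j/3)
K(w) = 11/3 - w/9 (K(w) = (w + (11 - 4*w/3))/(w + (3 - w)) = (11 - w/3)/3 = (11 - w/3)*(1/3) = 11/3 - w/9)
(0*K(6))*(-16) = (0*(11/3 - 1/9*6))*(-16) = (0*(11/3 - 2/3))*(-16) = (0*3)*(-16) = 0*(-16) = 0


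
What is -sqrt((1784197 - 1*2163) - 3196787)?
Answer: -I*sqrt(1414753) ≈ -1189.4*I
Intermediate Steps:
-sqrt((1784197 - 1*2163) - 3196787) = -sqrt((1784197 - 2163) - 3196787) = -sqrt(1782034 - 3196787) = -sqrt(-1414753) = -I*sqrt(1414753)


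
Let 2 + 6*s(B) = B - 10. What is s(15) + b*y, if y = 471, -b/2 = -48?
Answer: 90433/2 ≈ 45217.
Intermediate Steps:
b = 96 (b = -2*(-48) = 96)
s(B) = -2 + B/6 (s(B) = -1/3 + (B - 10)/6 = -1/3 + (-10 + B)/6 = -1/3 + (-5/3 + B/6) = -2 + B/6)
s(15) + b*y = (-2 + (1/6)*15) + 96*471 = (-2 + 5/2) + 45216 = 1/2 + 45216 = 90433/2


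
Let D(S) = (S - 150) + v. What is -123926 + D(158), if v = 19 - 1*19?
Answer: -123918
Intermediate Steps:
v = 0 (v = 19 - 19 = 0)
D(S) = -150 + S (D(S) = (S - 150) + 0 = (-150 + S) + 0 = -150 + S)
-123926 + D(158) = -123926 + (-150 + 158) = -123926 + 8 = -123918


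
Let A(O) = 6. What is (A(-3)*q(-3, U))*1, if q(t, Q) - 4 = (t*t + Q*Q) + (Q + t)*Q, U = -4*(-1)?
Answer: 198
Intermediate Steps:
U = 4
q(t, Q) = 4 + Q**2 + t**2 + Q*(Q + t) (q(t, Q) = 4 + ((t*t + Q*Q) + (Q + t)*Q) = 4 + ((t**2 + Q**2) + Q*(Q + t)) = 4 + ((Q**2 + t**2) + Q*(Q + t)) = 4 + (Q**2 + t**2 + Q*(Q + t)) = 4 + Q**2 + t**2 + Q*(Q + t))
(A(-3)*q(-3, U))*1 = (6*(4 + (-3)**2 + 2*4**2 + 4*(-3)))*1 = (6*(4 + 9 + 2*16 - 12))*1 = (6*(4 + 9 + 32 - 12))*1 = (6*33)*1 = 198*1 = 198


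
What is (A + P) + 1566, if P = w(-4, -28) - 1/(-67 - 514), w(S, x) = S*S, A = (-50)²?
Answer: 2371643/581 ≈ 4082.0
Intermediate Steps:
A = 2500
w(S, x) = S²
P = 9297/581 (P = (-4)² - 1/(-67 - 514) = 16 - 1/(-581) = 16 - 1*(-1/581) = 16 + 1/581 = 9297/581 ≈ 16.002)
(A + P) + 1566 = (2500 + 9297/581) + 1566 = 1461797/581 + 1566 = 2371643/581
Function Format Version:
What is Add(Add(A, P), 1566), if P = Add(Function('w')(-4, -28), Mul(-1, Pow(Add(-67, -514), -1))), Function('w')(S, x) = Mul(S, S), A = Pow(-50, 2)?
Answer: Rational(2371643, 581) ≈ 4082.0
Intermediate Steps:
A = 2500
Function('w')(S, x) = Pow(S, 2)
P = Rational(9297, 581) (P = Add(Pow(-4, 2), Mul(-1, Pow(Add(-67, -514), -1))) = Add(16, Mul(-1, Pow(-581, -1))) = Add(16, Mul(-1, Rational(-1, 581))) = Add(16, Rational(1, 581)) = Rational(9297, 581) ≈ 16.002)
Add(Add(A, P), 1566) = Add(Add(2500, Rational(9297, 581)), 1566) = Add(Rational(1461797, 581), 1566) = Rational(2371643, 581)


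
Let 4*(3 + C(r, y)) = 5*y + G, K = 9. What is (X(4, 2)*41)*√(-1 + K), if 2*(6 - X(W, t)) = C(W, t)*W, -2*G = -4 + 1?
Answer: 1025*√2/2 ≈ 724.78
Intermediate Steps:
G = 3/2 (G = -(-4 + 1)/2 = -½*(-3) = 3/2 ≈ 1.5000)
C(r, y) = -21/8 + 5*y/4 (C(r, y) = -3 + (5*y + 3/2)/4 = -3 + (3/2 + 5*y)/4 = -3 + (3/8 + 5*y/4) = -21/8 + 5*y/4)
X(W, t) = 6 - W*(-21/8 + 5*t/4)/2 (X(W, t) = 6 - (-21/8 + 5*t/4)*W/2 = 6 - W*(-21/8 + 5*t/4)/2)
(X(4, 2)*41)*√(-1 + K) = ((6 - 1/16*4*(-21 + 10*2))*41)*√(-1 + 9) = ((6 - 1/16*4*(-21 + 20))*41)*√8 = ((6 - 1/16*4*(-1))*41)*(2*√2) = ((6 + ¼)*41)*(2*√2) = ((25/4)*41)*(2*√2) = 1025*(2*√2)/4 = 1025*√2/2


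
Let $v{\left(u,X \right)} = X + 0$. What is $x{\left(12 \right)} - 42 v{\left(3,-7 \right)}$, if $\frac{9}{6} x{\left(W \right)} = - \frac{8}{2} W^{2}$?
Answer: $-90$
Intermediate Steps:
$v{\left(u,X \right)} = X$
$x{\left(W \right)} = - \frac{8 W^{2}}{3}$ ($x{\left(W \right)} = \frac{2 - \frac{8}{2} W^{2}}{3} = \frac{2 \left(-8\right) \frac{1}{2} W^{2}}{3} = \frac{2 \left(- 4 W^{2}\right)}{3} = - \frac{8 W^{2}}{3}$)
$x{\left(12 \right)} - 42 v{\left(3,-7 \right)} = - \frac{8 \cdot 12^{2}}{3} - -294 = \left(- \frac{8}{3}\right) 144 + 294 = -384 + 294 = -90$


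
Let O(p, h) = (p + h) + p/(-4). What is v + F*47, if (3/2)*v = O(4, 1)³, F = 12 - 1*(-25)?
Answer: 5345/3 ≈ 1781.7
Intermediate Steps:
F = 37 (F = 12 + 25 = 37)
O(p, h) = h + 3*p/4 (O(p, h) = (h + p) + p*(-¼) = (h + p) - p/4 = h + 3*p/4)
v = 128/3 (v = 2*(1 + (¾)*4)³/3 = 2*(1 + 3)³/3 = (⅔)*4³ = (⅔)*64 = 128/3 ≈ 42.667)
v + F*47 = 128/3 + 37*47 = 128/3 + 1739 = 5345/3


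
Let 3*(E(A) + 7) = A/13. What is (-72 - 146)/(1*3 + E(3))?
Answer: 2834/51 ≈ 55.569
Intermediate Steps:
E(A) = -7 + A/39 (E(A) = -7 + (A/13)/3 = -7 + A/39)
(-72 - 146)/(1*3 + E(3)) = (-72 - 146)/(1*3 + (-7 + (1/39)*3)) = -218/(3 + (-7 + 1/13)) = -218/(3 - 90/13) = -218/(-51/13) = -218*(-13/51) = 2834/51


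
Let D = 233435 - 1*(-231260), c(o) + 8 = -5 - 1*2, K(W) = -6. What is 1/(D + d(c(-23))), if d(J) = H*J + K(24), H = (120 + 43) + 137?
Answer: 1/460189 ≈ 2.1730e-6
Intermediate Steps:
c(o) = -15 (c(o) = -8 + (-5 - 1*2) = -8 + (-5 - 2) = -8 - 7 = -15)
H = 300 (H = 163 + 137 = 300)
D = 464695 (D = 233435 + 231260 = 464695)
d(J) = -6 + 300*J (d(J) = 300*J - 6 = -6 + 300*J)
1/(D + d(c(-23))) = 1/(464695 + (-6 + 300*(-15))) = 1/(464695 + (-6 - 4500)) = 1/(464695 - 4506) = 1/460189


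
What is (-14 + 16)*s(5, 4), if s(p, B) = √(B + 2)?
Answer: 2*√6 ≈ 4.8990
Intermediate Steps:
s(p, B) = √(2 + B)
(-14 + 16)*s(5, 4) = (-14 + 16)*√(2 + 4) = 2*√6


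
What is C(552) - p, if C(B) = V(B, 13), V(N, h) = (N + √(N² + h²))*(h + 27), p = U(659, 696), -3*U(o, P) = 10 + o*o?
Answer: 500531/3 + 40*√304873 ≈ 1.8893e+5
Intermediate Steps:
U(o, P) = -10/3 - o²/3 (U(o, P) = -(10 + o*o)/3 = -(10 + o²)/3 = -10/3 - o²/3)
p = -434291/3 (p = -10/3 - ⅓*659² = -10/3 - ⅓*434281 = -10/3 - 434281/3 = -434291/3 ≈ -1.4476e+5)
V(N, h) = (27 + h)*(N + √(N² + h²)) (V(N, h) = (N + √(N² + h²))*(27 + h) = (27 + h)*(N + √(N² + h²)))
C(B) = 40*B + 40*√(169 + B²) (C(B) = 27*B + 27*√(B² + 13²) + B*13 + 13*√(B² + 13²) = 27*B + 27*√(B² + 169) + 13*B + 13*√(B² + 169) = 27*B + 27*√(169 + B²) + 13*B + 13*√(169 + B²) = 40*B + 40*√(169 + B²))
C(552) - p = (40*552 + 40*√(169 + 552²)) - 1*(-434291/3) = (22080 + 40*√(169 + 304704)) + 434291/3 = (22080 + 40*√304873) + 434291/3 = 500531/3 + 40*√304873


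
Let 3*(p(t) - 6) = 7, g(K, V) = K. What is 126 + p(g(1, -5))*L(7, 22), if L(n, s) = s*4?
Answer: 2578/3 ≈ 859.33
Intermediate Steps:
L(n, s) = 4*s
p(t) = 25/3 (p(t) = 6 + (⅓)*7 = 6 + 7/3 = 25/3)
126 + p(g(1, -5))*L(7, 22) = 126 + 25*(4*22)/3 = 126 + (25/3)*88 = 126 + 2200/3 = 2578/3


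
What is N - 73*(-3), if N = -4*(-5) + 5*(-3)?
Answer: 224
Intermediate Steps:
N = 5 (N = 20 - 15 = 5)
N - 73*(-3) = 5 - 73*(-3) = 5 + 219 = 224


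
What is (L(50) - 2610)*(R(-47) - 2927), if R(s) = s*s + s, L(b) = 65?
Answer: 1946925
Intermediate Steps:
R(s) = s + s² (R(s) = s² + s = s + s²)
(L(50) - 2610)*(R(-47) - 2927) = (65 - 2610)*(-47*(1 - 47) - 2927) = -2545*(-47*(-46) - 2927) = -2545*(2162 - 2927) = -2545*(-765) = 1946925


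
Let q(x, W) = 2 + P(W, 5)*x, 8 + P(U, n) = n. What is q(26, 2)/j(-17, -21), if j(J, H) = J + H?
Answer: 2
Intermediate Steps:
P(U, n) = -8 + n
q(x, W) = 2 - 3*x (q(x, W) = 2 + (-8 + 5)*x = 2 - 3*x)
j(J, H) = H + J
q(26, 2)/j(-17, -21) = (2 - 3*26)/(-21 - 17) = (2 - 78)/(-38) = -76*(-1/38) = 2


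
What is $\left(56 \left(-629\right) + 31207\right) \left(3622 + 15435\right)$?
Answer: $-76551969$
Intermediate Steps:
$\left(56 \left(-629\right) + 31207\right) \left(3622 + 15435\right) = \left(-35224 + 31207\right) 19057 = \left(-4017\right) 19057 = -76551969$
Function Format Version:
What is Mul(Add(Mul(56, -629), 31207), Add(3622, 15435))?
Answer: -76551969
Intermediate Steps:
Mul(Add(Mul(56, -629), 31207), Add(3622, 15435)) = Mul(Add(-35224, 31207), 19057) = Mul(-4017, 19057) = -76551969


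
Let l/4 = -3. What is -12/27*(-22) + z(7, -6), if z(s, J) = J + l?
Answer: -74/9 ≈ -8.2222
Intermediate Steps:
l = -12 (l = 4*(-3) = -12)
z(s, J) = -12 + J (z(s, J) = J - 12 = -12 + J)
-12/27*(-22) + z(7, -6) = -12/27*(-22) + (-12 - 6) = -12*1/27*(-22) - 18 = -4/9*(-22) - 18 = 88/9 - 18 = -74/9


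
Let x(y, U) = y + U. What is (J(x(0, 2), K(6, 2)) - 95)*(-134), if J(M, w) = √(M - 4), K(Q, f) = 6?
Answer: 12730 - 134*I*√2 ≈ 12730.0 - 189.5*I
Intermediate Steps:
x(y, U) = U + y
J(M, w) = √(-4 + M)
(J(x(0, 2), K(6, 2)) - 95)*(-134) = (√(-4 + (2 + 0)) - 95)*(-134) = (√(-4 + 2) - 95)*(-134) = (√(-2) - 95)*(-134) = (I*√2 - 95)*(-134) = (-95 + I*√2)*(-134) = 12730 - 134*I*√2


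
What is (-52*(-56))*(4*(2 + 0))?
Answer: 23296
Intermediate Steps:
(-52*(-56))*(4*(2 + 0)) = 2912*(4*2) = 2912*8 = 23296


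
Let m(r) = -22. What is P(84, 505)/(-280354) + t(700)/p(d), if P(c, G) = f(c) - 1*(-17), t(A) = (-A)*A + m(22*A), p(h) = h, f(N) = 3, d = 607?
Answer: -68689819964/85087439 ≈ -807.29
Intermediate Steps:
t(A) = -22 - A² (t(A) = (-A)*A - 22 = -A² - 22 = -22 - A²)
P(c, G) = 20 (P(c, G) = 3 - 1*(-17) = 3 + 17 = 20)
P(84, 505)/(-280354) + t(700)/p(d) = 20/(-280354) + (-22 - 1*700²)/607 = 20*(-1/280354) + (-22 - 1*490000)*(1/607) = -10/140177 + (-22 - 490000)*(1/607) = -10/140177 - 490022*1/607 = -10/140177 - 490022/607 = -68689819964/85087439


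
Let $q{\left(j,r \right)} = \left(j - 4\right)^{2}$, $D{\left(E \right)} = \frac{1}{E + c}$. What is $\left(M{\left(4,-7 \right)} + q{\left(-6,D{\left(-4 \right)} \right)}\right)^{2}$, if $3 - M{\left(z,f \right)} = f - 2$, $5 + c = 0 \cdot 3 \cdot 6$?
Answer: $12544$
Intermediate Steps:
$c = -5$ ($c = -5 + 0 \cdot 3 \cdot 6 = -5 + 0 \cdot 6 = -5 + 0 = -5$)
$D{\left(E \right)} = \frac{1}{-5 + E}$ ($D{\left(E \right)} = \frac{1}{E - 5} = \frac{1}{-5 + E}$)
$q{\left(j,r \right)} = \left(-4 + j\right)^{2}$
$M{\left(z,f \right)} = 5 - f$ ($M{\left(z,f \right)} = 3 - \left(f - 2\right) = 3 - \left(-2 + f\right) = 5 - f$)
$\left(M{\left(4,-7 \right)} + q{\left(-6,D{\left(-4 \right)} \right)}\right)^{2} = \left(\left(5 - -7\right) + \left(-4 - 6\right)^{2}\right)^{2} = \left(\left(5 + 7\right) + \left(-10\right)^{2}\right)^{2} = \left(12 + 100\right)^{2} = 112^{2} = 12544$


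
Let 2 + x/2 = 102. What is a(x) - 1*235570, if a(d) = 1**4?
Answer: -235569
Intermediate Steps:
x = 200 (x = -4 + 2*102 = -4 + 204 = 200)
a(d) = 1
a(x) - 1*235570 = 1 - 1*235570 = 1 - 235570 = -235569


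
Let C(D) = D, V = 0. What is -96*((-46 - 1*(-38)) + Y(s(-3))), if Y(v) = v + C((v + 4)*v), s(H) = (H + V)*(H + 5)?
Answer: 192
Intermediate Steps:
s(H) = H*(5 + H) (s(H) = (H + 0)*(H + 5) = H*(5 + H))
Y(v) = v + v*(4 + v) (Y(v) = v + (v + 4)*v = v + (4 + v)*v = v + v*(4 + v))
-96*((-46 - 1*(-38)) + Y(s(-3))) = -96*((-46 - 1*(-38)) + (-3*(5 - 3))*(5 - 3*(5 - 3))) = -96*((-46 + 38) + (-3*2)*(5 - 3*2)) = -96*(-8 - 6*(5 - 6)) = -96*(-8 - 6*(-1)) = -96*(-8 + 6) = -96*(-2) = 192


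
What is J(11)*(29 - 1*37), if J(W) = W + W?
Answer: -176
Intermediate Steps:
J(W) = 2*W
J(11)*(29 - 1*37) = (2*11)*(29 - 1*37) = 22*(29 - 37) = 22*(-8) = -176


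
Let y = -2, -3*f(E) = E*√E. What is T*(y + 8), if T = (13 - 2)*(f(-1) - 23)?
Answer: -1518 + 22*I ≈ -1518.0 + 22.0*I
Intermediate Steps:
f(E) = -E^(3/2)/3 (f(E) = -E*√E/3 = -E^(3/2)/3)
T = -253 + 11*I/3 (T = (13 - 2)*(-(-1)*I/3 - 23) = 11*(-(-1)*I/3 - 23) = 11*(I/3 - 23) = 11*(-23 + I/3) = -253 + 11*I/3 ≈ -253.0 + 3.6667*I)
T*(y + 8) = (-253 + 11*I/3)*(-2 + 8) = (-253 + 11*I/3)*6 = -1518 + 22*I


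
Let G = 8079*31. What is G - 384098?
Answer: -133649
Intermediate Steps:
G = 250449
G - 384098 = 250449 - 384098 = -133649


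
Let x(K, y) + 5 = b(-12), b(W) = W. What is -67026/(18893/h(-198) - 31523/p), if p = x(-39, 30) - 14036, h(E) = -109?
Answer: 17111480867/43677887 ≈ 391.77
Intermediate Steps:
x(K, y) = -17 (x(K, y) = -5 - 12 = -17)
p = -14053 (p = -17 - 14036 = -14053)
-67026/(18893/h(-198) - 31523/p) = -67026/(18893/(-109) - 31523/(-14053)) = -67026/(18893*(-1/109) - 31523*(-1/14053)) = -67026/(-18893/109 + 31523/14053) = -67026/(-262067322/1531777) = -67026*(-1531777/262067322) = 17111480867/43677887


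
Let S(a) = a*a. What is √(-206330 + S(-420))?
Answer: I*√29930 ≈ 173.0*I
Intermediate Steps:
S(a) = a²
√(-206330 + S(-420)) = √(-206330 + (-420)²) = √(-206330 + 176400) = √(-29930) = I*√29930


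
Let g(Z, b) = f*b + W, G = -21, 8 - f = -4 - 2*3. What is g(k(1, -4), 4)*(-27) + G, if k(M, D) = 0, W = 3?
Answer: -2046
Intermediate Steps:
f = 18 (f = 8 - (-4 - 2*3) = 8 - (-4 - 6) = 8 - 1*(-10) = 8 + 10 = 18)
g(Z, b) = 3 + 18*b (g(Z, b) = 18*b + 3 = 3 + 18*b)
g(k(1, -4), 4)*(-27) + G = (3 + 18*4)*(-27) - 21 = (3 + 72)*(-27) - 21 = 75*(-27) - 21 = -2025 - 21 = -2046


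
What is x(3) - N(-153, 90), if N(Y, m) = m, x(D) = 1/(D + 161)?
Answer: -14759/164 ≈ -89.994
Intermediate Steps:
x(D) = 1/(161 + D)
x(3) - N(-153, 90) = 1/(161 + 3) - 1*90 = 1/164 - 90 = -14759/164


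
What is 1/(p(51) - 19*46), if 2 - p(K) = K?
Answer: -1/923 ≈ -0.0010834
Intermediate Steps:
p(K) = 2 - K
1/(p(51) - 19*46) = 1/((2 - 1*51) - 19*46) = 1/((2 - 51) - 874) = 1/(-49 - 874) = 1/(-923) = -1/923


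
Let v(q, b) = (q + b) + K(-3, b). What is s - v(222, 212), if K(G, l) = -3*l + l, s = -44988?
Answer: -44998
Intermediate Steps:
K(G, l) = -2*l
v(q, b) = q - b (v(q, b) = (q + b) - 2*b = (b + q) - 2*b = q - b)
s - v(222, 212) = -44988 - (222 - 1*212) = -44988 - (222 - 212) = -44988 - 1*10 = -44988 - 10 = -44998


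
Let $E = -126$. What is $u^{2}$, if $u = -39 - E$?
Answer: $7569$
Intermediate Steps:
$u = 87$ ($u = -39 - -126 = -39 + 126 = 87$)
$u^{2} = 87^{2} = 7569$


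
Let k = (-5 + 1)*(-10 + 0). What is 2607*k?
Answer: 104280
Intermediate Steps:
k = 40 (k = -4*(-10) = 40)
2607*k = 2607*40 = 104280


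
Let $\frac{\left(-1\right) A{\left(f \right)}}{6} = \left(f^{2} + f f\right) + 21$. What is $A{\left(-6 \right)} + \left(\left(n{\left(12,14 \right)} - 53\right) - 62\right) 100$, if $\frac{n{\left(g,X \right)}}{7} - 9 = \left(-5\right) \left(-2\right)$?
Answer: $1242$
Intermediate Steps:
$A{\left(f \right)} = -126 - 12 f^{2}$ ($A{\left(f \right)} = - 6 \left(\left(f^{2} + f f\right) + 21\right) = - 6 \left(\left(f^{2} + f^{2}\right) + 21\right) = - 6 \left(2 f^{2} + 21\right) = - 6 \left(21 + 2 f^{2}\right) = -126 - 12 f^{2}$)
$n{\left(g,X \right)} = 133$ ($n{\left(g,X \right)} = 63 + 7 \left(\left(-5\right) \left(-2\right)\right) = 63 + 7 \cdot 10 = 63 + 70 = 133$)
$A{\left(-6 \right)} + \left(\left(n{\left(12,14 \right)} - 53\right) - 62\right) 100 = \left(-126 - 12 \left(-6\right)^{2}\right) + \left(\left(133 - 53\right) - 62\right) 100 = \left(-126 - 432\right) + \left(80 - 62\right) 100 = \left(-126 - 432\right) + 18 \cdot 100 = -558 + 1800 = 1242$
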